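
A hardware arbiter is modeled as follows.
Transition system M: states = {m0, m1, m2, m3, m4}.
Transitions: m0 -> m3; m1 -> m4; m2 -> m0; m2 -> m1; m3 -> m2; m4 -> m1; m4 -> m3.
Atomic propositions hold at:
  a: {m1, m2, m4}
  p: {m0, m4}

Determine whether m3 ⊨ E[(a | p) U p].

Sat(a | p) = {m0, m1, m2, m4}
E[(a | p) U p]: least fixpoint, start Z0 = Sat(p) = {m0, m4}, add states in Sat(a | p) with some successor in Z. Z1 = {m0, m1, m2, m4}; fixed.
Sat(E[(a | p) U p]) = {m0, m1, m2, m4}
m3 ∉ Sat(E[(a | p) U p]) = {m0, m1, m2, m4}, so the formula does not hold at m3.

No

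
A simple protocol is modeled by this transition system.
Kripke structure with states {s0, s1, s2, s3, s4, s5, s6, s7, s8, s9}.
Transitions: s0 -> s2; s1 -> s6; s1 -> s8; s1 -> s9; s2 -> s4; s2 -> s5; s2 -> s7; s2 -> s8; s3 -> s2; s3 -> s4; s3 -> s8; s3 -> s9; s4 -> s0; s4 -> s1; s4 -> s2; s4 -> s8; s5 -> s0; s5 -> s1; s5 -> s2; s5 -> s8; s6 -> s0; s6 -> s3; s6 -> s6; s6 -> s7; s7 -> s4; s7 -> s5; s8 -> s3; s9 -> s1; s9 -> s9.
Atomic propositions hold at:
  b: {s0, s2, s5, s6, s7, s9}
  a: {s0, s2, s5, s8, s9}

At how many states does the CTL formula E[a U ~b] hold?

Sat(~b) = {s1, s3, s4, s8}
E[a U ~b]: least fixpoint, start Z0 = Sat(~b) = {s1, s3, s4, s8}, add states in Sat(a) with some successor in Z. Z1 = {s1, s2, s3, s4, s5, s8, s9}; Z2 = {s0, s1, s2, s3, s4, s5, s8, s9}; fixed.
Sat(E[a U ~b]) = {s0, s1, s2, s3, s4, s5, s8, s9}
|Sat(E[a U ~b])| = |{s0, s1, s2, s3, s4, s5, s8, s9}| = 8.

8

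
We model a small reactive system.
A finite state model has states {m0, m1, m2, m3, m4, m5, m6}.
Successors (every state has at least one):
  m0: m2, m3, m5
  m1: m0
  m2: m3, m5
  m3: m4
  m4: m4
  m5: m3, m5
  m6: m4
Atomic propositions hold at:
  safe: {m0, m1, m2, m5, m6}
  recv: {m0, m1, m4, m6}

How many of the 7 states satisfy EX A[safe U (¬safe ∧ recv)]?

Sat(¬safe) = {m3, m4}
Sat(¬safe ∧ recv) = {m4}
A[safe U (¬safe ∧ recv)]: least fixpoint, start Z0 = Sat((¬safe ∧ recv)) = {m4}, add states in Sat(safe) with every successor in Z. Z1 = {m4, m6}; fixed.
Sat(A[safe U (¬safe ∧ recv)]) = {m4, m6}
Sat(EX A[safe U (¬safe ∧ recv)]) = {s : some successor in {m4, m6}} = {m3, m4, m6}
|Sat(EX A[safe U (¬safe ∧ recv)])| = |{m3, m4, m6}| = 3.

3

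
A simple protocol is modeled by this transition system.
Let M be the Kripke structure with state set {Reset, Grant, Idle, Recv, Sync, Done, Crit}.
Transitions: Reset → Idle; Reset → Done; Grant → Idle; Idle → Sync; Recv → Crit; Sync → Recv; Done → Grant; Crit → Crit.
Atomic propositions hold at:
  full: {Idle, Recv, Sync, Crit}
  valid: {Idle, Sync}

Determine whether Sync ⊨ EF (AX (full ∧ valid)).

Sat(full ∧ valid) = {Idle, Sync}
Sat(AX (full ∧ valid)) = {s : every successor in {Idle, Sync}} = {Grant, Idle}
EF (AX (full ∧ valid)): least fixpoint, start Z0 = {Grant, Idle}, add states with some successor in Z. Z1 = {Reset, Grant, Idle, Done}; fixed.
Sat(EF (AX (full ∧ valid))) = {Reset, Grant, Idle, Done}
Sync ∉ Sat(EF (AX (full ∧ valid))) = {Reset, Grant, Idle, Done}, so the formula does not hold at Sync.

No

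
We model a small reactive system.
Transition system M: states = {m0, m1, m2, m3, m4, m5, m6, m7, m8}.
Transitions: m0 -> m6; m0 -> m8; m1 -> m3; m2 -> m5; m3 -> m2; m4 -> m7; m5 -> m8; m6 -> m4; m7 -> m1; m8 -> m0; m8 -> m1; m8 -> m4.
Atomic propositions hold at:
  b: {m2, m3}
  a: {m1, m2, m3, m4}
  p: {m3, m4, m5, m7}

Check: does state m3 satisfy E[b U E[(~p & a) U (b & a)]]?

Sat(~p) = {m0, m1, m2, m6, m8}
Sat(~p & a) = {m1, m2}
Sat(b & a) = {m2, m3}
E[(~p & a) U (b & a)]: least fixpoint, start Z0 = Sat((b & a)) = {m2, m3}, add states in Sat(~p & a) with some successor in Z. Z1 = {m1, m2, m3}; fixed.
Sat(E[(~p & a) U (b & a)]) = {m1, m2, m3}
E[b U E[(~p & a) U (b & a)]]: least fixpoint, start Z0 = Sat(E[(~p & a) U (b & a)]) = {m1, m2, m3}, add states in Sat(b) with some successor in Z. Already a fixed point.
Sat(E[b U E[(~p & a) U (b & a)]]) = {m1, m2, m3}
m3 ∈ Sat(E[b U E[(~p & a) U (b & a)]]) = {m1, m2, m3}, so the formula holds at m3.

Yes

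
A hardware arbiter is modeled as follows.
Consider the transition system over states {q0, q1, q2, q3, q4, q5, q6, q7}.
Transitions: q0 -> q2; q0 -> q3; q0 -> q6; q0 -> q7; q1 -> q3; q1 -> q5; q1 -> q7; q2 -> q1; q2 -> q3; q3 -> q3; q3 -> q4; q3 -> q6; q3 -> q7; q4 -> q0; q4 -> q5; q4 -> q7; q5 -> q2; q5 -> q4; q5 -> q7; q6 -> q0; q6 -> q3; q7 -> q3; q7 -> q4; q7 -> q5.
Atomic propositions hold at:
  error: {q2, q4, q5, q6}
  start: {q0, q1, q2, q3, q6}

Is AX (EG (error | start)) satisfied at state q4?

No

Sat(error | start) = {q0, q1, q2, q3, q4, q5, q6}
EG (error | start): greatest fixpoint, start Z0 = {q0, q1, q2, q3, q4, q5, q6}, keep only states in Sat with some successor in Z. Already a fixed point.
Sat(EG (error | start)) = {q0, q1, q2, q3, q4, q5, q6}
Sat(AX (EG (error | start))) = {s : every successor in {q0, q1, q2, q3, q4, q5, q6}} = {q2, q6, q7}
q4 ∉ Sat(AX (EG (error | start))) = {q2, q6, q7}, so the formula does not hold at q4.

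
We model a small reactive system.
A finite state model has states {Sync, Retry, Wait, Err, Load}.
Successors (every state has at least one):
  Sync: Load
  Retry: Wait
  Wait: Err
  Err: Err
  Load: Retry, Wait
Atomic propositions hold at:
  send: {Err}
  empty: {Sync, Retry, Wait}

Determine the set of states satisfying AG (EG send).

{Err}

EG send: greatest fixpoint, start Z0 = {Err}, keep only states in Sat with some successor in Z. Already a fixed point.
Sat(EG send) = {Err}
AG (EG send): greatest fixpoint, start Z0 = {Err}, keep only states in Sat with every successor in Z. Already a fixed point.
Sat(AG (EG send)) = {Err}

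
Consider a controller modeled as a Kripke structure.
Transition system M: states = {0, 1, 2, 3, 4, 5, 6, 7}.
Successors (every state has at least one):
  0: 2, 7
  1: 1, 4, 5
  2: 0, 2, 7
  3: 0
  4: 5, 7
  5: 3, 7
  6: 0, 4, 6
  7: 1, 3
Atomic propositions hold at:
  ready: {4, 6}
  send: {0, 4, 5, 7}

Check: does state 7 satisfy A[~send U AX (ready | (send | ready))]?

No

Sat(~send) = {1, 2, 3, 6}
Sat(send | ready) = {0, 4, 5, 6, 7}
Sat(ready | (send | ready)) = {0, 4, 5, 6, 7}
Sat(AX (ready | (send | ready))) = {s : every successor in {0, 4, 5, 6, 7}} = {3, 4, 6}
A[~send U AX (ready | (send | ready))]: least fixpoint, start Z0 = Sat(AX (ready | (send | ready))) = {3, 4, 6}, add states in Sat(~send) with every successor in Z. Already a fixed point.
Sat(A[~send U AX (ready | (send | ready))]) = {3, 4, 6}
7 ∉ Sat(A[~send U AX (ready | (send | ready))]) = {3, 4, 6}, so the formula does not hold at 7.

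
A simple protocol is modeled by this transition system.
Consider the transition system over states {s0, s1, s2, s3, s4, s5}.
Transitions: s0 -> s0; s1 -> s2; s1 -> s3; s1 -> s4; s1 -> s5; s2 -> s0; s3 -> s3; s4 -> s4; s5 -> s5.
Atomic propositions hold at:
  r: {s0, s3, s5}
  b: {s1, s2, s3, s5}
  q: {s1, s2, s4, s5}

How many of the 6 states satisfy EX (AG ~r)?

Sat(~r) = {s1, s2, s4}
AG ~r: greatest fixpoint, start Z0 = {s1, s2, s4}, keep only states in Sat with every successor in Z. Z1 = {s4}; fixed.
Sat(AG ~r) = {s4}
Sat(EX (AG ~r)) = {s : some successor in {s4}} = {s1, s4}
|Sat(EX (AG ~r))| = |{s1, s4}| = 2.

2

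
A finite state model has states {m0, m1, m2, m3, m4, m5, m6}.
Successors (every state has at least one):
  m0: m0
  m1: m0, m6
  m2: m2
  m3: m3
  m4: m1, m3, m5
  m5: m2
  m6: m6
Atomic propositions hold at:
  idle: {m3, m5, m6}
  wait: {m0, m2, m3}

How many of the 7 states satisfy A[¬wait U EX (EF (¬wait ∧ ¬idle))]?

1

Sat(¬wait) = {m1, m4, m5, m6}
Sat(¬idle) = {m0, m1, m2, m4}
Sat(¬wait ∧ ¬idle) = {m1, m4}
EF (¬wait ∧ ¬idle): least fixpoint, start Z0 = {m1, m4}, add states with some successor in Z. Already a fixed point.
Sat(EF (¬wait ∧ ¬idle)) = {m1, m4}
Sat(EX (EF (¬wait ∧ ¬idle))) = {s : some successor in {m1, m4}} = {m4}
A[¬wait U EX (EF (¬wait ∧ ¬idle))]: least fixpoint, start Z0 = Sat(EX (EF (¬wait ∧ ¬idle))) = {m4}, add states in Sat(¬wait) with every successor in Z. Already a fixed point.
Sat(A[¬wait U EX (EF (¬wait ∧ ¬idle))]) = {m4}
|Sat(A[¬wait U EX (EF (¬wait ∧ ¬idle))])| = |{m4}| = 1.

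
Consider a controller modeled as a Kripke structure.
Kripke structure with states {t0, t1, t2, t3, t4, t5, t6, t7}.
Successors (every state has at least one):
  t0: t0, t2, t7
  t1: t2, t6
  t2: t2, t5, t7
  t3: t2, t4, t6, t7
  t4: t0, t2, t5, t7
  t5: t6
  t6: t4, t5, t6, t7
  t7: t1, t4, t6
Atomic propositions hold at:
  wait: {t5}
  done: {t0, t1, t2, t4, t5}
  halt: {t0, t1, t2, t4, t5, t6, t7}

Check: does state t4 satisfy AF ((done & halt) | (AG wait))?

Sat(done & halt) = {t0, t1, t2, t4, t5}
AG wait: greatest fixpoint, start Z0 = {t5}, keep only states in Sat with every successor in Z. Z1 = ∅; fixed.
Sat(AG wait) = ∅
Sat((done & halt) | (AG wait)) = {t0, t1, t2, t4, t5}
AF ((done & halt) | (AG wait)): least fixpoint, start Z0 = {t0, t1, t2, t4, t5}, add states with every successor in Z. Already a fixed point.
Sat(AF ((done & halt) | (AG wait))) = {t0, t1, t2, t4, t5}
t4 ∈ Sat(AF ((done & halt) | (AG wait))) = {t0, t1, t2, t4, t5}, so the formula holds at t4.

Yes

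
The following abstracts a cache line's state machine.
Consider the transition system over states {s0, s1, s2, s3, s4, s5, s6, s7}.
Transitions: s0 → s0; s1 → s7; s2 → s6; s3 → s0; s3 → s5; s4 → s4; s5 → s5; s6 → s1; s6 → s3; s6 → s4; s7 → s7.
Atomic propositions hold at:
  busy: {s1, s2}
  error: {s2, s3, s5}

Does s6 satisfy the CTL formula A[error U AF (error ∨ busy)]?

No

Sat(error ∨ busy) = {s1, s2, s3, s5}
AF (error ∨ busy): least fixpoint, start Z0 = {s1, s2, s3, s5}, add states with every successor in Z. Already a fixed point.
Sat(AF (error ∨ busy)) = {s1, s2, s3, s5}
A[error U AF (error ∨ busy)]: least fixpoint, start Z0 = Sat(AF (error ∨ busy)) = {s1, s2, s3, s5}, add states in Sat(error) with every successor in Z. Already a fixed point.
Sat(A[error U AF (error ∨ busy)]) = {s1, s2, s3, s5}
s6 ∉ Sat(A[error U AF (error ∨ busy)]) = {s1, s2, s3, s5}, so the formula does not hold at s6.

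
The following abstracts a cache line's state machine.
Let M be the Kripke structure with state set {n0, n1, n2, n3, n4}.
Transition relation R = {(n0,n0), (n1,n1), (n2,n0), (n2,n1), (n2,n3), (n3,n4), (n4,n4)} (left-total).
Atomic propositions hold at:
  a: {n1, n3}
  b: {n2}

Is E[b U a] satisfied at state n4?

No

E[b U a]: least fixpoint, start Z0 = Sat(a) = {n1, n3}, add states in Sat(b) with some successor in Z. Z1 = {n1, n2, n3}; fixed.
Sat(E[b U a]) = {n1, n2, n3}
n4 ∉ Sat(E[b U a]) = {n1, n2, n3}, so the formula does not hold at n4.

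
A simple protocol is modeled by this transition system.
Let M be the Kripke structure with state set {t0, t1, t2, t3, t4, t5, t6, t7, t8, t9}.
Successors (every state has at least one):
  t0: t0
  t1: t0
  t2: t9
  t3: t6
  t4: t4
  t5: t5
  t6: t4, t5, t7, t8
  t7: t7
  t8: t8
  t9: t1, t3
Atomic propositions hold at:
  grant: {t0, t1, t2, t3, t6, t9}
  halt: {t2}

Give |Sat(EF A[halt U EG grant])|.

4

EG grant: greatest fixpoint, start Z0 = {t0, t1, t2, t3, t6, t9}, keep only states in Sat with some successor in Z. Z1 = {t0, t1, t2, t3, t9}; Z2 = {t0, t1, t2, t9}; fixed.
Sat(EG grant) = {t0, t1, t2, t9}
A[halt U EG grant]: least fixpoint, start Z0 = Sat(EG grant) = {t0, t1, t2, t9}, add states in Sat(halt) with every successor in Z. Already a fixed point.
Sat(A[halt U EG grant]) = {t0, t1, t2, t9}
EF A[halt U EG grant]: least fixpoint, start Z0 = {t0, t1, t2, t9}, add states with some successor in Z. Already a fixed point.
Sat(EF A[halt U EG grant]) = {t0, t1, t2, t9}
|Sat(EF A[halt U EG grant])| = |{t0, t1, t2, t9}| = 4.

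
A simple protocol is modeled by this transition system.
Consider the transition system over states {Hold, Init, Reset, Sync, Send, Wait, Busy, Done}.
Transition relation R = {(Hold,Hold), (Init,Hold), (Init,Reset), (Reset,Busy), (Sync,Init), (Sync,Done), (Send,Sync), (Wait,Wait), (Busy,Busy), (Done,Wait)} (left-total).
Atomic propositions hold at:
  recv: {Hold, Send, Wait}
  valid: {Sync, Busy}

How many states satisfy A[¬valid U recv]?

4

Sat(¬valid) = {Hold, Init, Reset, Send, Wait, Done}
A[¬valid U recv]: least fixpoint, start Z0 = Sat(recv) = {Hold, Send, Wait}, add states in Sat(¬valid) with every successor in Z. Z1 = {Hold, Send, Wait, Done}; fixed.
Sat(A[¬valid U recv]) = {Hold, Send, Wait, Done}
|Sat(A[¬valid U recv])| = |{Hold, Send, Wait, Done}| = 4.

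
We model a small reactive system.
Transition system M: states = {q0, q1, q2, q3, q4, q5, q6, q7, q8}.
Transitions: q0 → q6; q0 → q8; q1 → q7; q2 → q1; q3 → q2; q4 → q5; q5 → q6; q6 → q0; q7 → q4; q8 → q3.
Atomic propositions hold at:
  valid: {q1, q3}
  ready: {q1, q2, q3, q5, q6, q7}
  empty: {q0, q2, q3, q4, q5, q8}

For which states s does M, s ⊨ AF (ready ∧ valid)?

Sat(ready ∧ valid) = {q1, q3}
AF (ready ∧ valid): least fixpoint, start Z0 = {q1, q3}, add states with every successor in Z. Z1 = {q1, q2, q3, q8}; fixed.
Sat(AF (ready ∧ valid)) = {q1, q2, q3, q8}

{q1, q2, q3, q8}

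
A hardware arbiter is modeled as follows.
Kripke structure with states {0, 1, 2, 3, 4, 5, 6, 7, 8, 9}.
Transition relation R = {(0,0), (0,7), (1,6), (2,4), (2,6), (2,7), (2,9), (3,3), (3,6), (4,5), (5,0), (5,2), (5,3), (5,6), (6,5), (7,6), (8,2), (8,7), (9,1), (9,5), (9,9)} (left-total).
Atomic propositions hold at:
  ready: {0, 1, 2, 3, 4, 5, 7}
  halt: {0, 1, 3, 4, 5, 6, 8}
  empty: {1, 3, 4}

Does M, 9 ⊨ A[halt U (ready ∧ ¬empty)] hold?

No

Sat(¬empty) = {0, 2, 5, 6, 7, 8, 9}
Sat(ready ∧ ¬empty) = {0, 2, 5, 7}
A[halt U (ready ∧ ¬empty)]: least fixpoint, start Z0 = Sat((ready ∧ ¬empty)) = {0, 2, 5, 7}, add states in Sat(halt) with every successor in Z. Z1 = {0, 2, 4, 5, 6, 7, 8}; Z2 = {0, 1, 2, 4, 5, 6, 7, 8}; fixed.
Sat(A[halt U (ready ∧ ¬empty)]) = {0, 1, 2, 4, 5, 6, 7, 8}
9 ∉ Sat(A[halt U (ready ∧ ¬empty)]) = {0, 1, 2, 4, 5, 6, 7, 8}, so the formula does not hold at 9.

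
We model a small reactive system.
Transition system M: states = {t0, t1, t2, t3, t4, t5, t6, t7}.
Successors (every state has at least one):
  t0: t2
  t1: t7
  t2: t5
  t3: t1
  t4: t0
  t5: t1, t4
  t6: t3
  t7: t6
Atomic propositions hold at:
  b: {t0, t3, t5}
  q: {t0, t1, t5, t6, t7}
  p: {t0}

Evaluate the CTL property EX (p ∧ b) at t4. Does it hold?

Sat(p ∧ b) = {t0}
Sat(EX (p ∧ b)) = {s : some successor in {t0}} = {t4}
t4 ∈ Sat(EX (p ∧ b)) = {t4}, so the formula holds at t4.

Yes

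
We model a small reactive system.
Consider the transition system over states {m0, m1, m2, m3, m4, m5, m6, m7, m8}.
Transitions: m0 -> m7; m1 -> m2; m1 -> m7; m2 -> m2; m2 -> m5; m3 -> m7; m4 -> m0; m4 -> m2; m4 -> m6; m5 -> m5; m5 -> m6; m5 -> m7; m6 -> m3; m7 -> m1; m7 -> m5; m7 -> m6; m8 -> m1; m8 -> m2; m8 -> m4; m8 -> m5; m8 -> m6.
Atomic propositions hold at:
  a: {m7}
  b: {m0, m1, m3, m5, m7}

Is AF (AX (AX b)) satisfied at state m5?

No

Sat(AX b) = {s : every successor in {m0, m1, m3, m5, m7}} = {m0, m3, m6}
Sat(AX (AX b)) = {s : every successor in {m0, m3, m6}} = {m6}
AF (AX (AX b)): least fixpoint, start Z0 = {m6}, add states with every successor in Z. Already a fixed point.
Sat(AF (AX (AX b))) = {m6}
m5 ∉ Sat(AF (AX (AX b))) = {m6}, so the formula does not hold at m5.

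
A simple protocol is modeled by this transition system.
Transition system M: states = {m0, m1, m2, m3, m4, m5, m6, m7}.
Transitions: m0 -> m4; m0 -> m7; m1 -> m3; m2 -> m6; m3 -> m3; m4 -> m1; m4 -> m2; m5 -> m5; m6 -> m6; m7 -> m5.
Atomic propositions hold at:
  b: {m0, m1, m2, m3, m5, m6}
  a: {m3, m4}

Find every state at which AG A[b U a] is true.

{m1, m3}

A[b U a]: least fixpoint, start Z0 = Sat(a) = {m3, m4}, add states in Sat(b) with every successor in Z. Z1 = {m1, m3, m4}; fixed.
Sat(A[b U a]) = {m1, m3, m4}
AG A[b U a]: greatest fixpoint, start Z0 = {m1, m3, m4}, keep only states in Sat with every successor in Z. Z1 = {m1, m3}; fixed.
Sat(AG A[b U a]) = {m1, m3}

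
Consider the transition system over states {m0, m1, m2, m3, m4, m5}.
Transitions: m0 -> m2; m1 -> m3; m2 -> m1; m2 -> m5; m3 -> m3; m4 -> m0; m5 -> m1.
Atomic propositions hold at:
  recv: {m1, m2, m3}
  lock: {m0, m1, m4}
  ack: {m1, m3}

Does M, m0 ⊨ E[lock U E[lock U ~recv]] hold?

Sat(~recv) = {m0, m4, m5}
E[lock U ~recv]: least fixpoint, start Z0 = Sat(~recv) = {m0, m4, m5}, add states in Sat(lock) with some successor in Z. Already a fixed point.
Sat(E[lock U ~recv]) = {m0, m4, m5}
E[lock U E[lock U ~recv]]: least fixpoint, start Z0 = Sat(E[lock U ~recv]) = {m0, m4, m5}, add states in Sat(lock) with some successor in Z. Already a fixed point.
Sat(E[lock U E[lock U ~recv]]) = {m0, m4, m5}
m0 ∈ Sat(E[lock U E[lock U ~recv]]) = {m0, m4, m5}, so the formula holds at m0.

Yes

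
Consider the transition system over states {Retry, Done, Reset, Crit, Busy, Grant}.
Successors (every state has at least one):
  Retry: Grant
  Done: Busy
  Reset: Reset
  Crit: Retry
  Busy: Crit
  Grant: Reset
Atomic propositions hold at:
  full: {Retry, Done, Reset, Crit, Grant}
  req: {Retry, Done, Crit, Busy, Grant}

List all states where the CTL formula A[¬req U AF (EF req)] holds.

Sat(¬req) = {Reset}
EF req: least fixpoint, start Z0 = {Retry, Done, Crit, Busy, Grant}, add states with some successor in Z. Already a fixed point.
Sat(EF req) = {Retry, Done, Crit, Busy, Grant}
AF (EF req): least fixpoint, start Z0 = {Retry, Done, Crit, Busy, Grant}, add states with every successor in Z. Already a fixed point.
Sat(AF (EF req)) = {Retry, Done, Crit, Busy, Grant}
A[¬req U AF (EF req)]: least fixpoint, start Z0 = Sat(AF (EF req)) = {Retry, Done, Crit, Busy, Grant}, add states in Sat(¬req) with every successor in Z. Already a fixed point.
Sat(A[¬req U AF (EF req)]) = {Retry, Done, Crit, Busy, Grant}

{Retry, Done, Crit, Busy, Grant}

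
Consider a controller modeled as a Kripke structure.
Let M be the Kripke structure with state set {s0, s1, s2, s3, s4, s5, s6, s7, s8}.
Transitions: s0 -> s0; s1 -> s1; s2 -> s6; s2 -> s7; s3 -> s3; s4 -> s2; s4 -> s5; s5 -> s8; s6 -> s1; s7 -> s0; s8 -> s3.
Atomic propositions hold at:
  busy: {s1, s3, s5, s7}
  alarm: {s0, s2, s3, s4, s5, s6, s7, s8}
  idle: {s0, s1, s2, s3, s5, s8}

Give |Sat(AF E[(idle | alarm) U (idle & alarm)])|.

7

Sat(idle | alarm) = {s0, s1, s2, s3, s4, s5, s6, s7, s8}
Sat(idle & alarm) = {s0, s2, s3, s5, s8}
E[(idle | alarm) U (idle & alarm)]: least fixpoint, start Z0 = Sat((idle & alarm)) = {s0, s2, s3, s5, s8}, add states in Sat(idle | alarm) with some successor in Z. Z1 = {s0, s2, s3, s4, s5, s7, s8}; fixed.
Sat(E[(idle | alarm) U (idle & alarm)]) = {s0, s2, s3, s4, s5, s7, s8}
AF E[(idle | alarm) U (idle & alarm)]: least fixpoint, start Z0 = {s0, s2, s3, s4, s5, s7, s8}, add states with every successor in Z. Already a fixed point.
Sat(AF E[(idle | alarm) U (idle & alarm)]) = {s0, s2, s3, s4, s5, s7, s8}
|Sat(AF E[(idle | alarm) U (idle & alarm)])| = |{s0, s2, s3, s4, s5, s7, s8}| = 7.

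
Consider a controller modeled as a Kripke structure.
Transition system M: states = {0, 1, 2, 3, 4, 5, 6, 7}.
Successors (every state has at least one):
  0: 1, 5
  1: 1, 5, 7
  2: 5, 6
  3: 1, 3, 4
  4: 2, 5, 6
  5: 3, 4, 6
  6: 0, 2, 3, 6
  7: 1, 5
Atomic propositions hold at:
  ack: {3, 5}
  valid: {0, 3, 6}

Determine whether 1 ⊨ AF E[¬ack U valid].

No

Sat(¬ack) = {0, 1, 2, 4, 6, 7}
E[¬ack U valid]: least fixpoint, start Z0 = Sat(valid) = {0, 3, 6}, add states in Sat(¬ack) with some successor in Z. Z1 = {0, 2, 3, 4, 6}; fixed.
Sat(E[¬ack U valid]) = {0, 2, 3, 4, 6}
AF E[¬ack U valid]: least fixpoint, start Z0 = {0, 2, 3, 4, 6}, add states with every successor in Z. Z1 = {0, 2, 3, 4, 5, 6}; fixed.
Sat(AF E[¬ack U valid]) = {0, 2, 3, 4, 5, 6}
1 ∉ Sat(AF E[¬ack U valid]) = {0, 2, 3, 4, 5, 6}, so the formula does not hold at 1.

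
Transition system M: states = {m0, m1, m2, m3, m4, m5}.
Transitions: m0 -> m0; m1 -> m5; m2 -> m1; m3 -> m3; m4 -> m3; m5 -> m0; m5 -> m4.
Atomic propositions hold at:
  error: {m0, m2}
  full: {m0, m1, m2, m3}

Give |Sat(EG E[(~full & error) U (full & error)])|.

Sat(~full) = {m4, m5}
Sat(~full & error) = ∅
Sat(full & error) = {m0, m2}
E[(~full & error) U (full & error)]: least fixpoint, start Z0 = Sat((full & error)) = {m0, m2}, add states in Sat(~full & error) with some successor in Z. Already a fixed point.
Sat(E[(~full & error) U (full & error)]) = {m0, m2}
EG E[(~full & error) U (full & error)]: greatest fixpoint, start Z0 = {m0, m2}, keep only states in Sat with some successor in Z. Z1 = {m0}; fixed.
Sat(EG E[(~full & error) U (full & error)]) = {m0}
|Sat(EG E[(~full & error) U (full & error)])| = |{m0}| = 1.

1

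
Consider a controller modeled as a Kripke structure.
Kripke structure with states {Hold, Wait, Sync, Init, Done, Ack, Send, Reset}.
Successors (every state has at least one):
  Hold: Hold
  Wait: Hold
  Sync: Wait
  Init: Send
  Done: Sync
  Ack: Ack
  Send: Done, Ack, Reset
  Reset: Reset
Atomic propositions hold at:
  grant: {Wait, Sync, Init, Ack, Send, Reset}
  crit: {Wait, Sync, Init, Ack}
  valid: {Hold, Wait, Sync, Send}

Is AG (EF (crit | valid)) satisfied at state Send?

No

Sat(crit | valid) = {Hold, Wait, Sync, Init, Ack, Send}
EF (crit | valid): least fixpoint, start Z0 = {Hold, Wait, Sync, Init, Ack, Send}, add states with some successor in Z. Z1 = {Hold, Wait, Sync, Init, Done, Ack, Send}; fixed.
Sat(EF (crit | valid)) = {Hold, Wait, Sync, Init, Done, Ack, Send}
AG (EF (crit | valid)): greatest fixpoint, start Z0 = {Hold, Wait, Sync, Init, Done, Ack, Send}, keep only states in Sat with every successor in Z. Z1 = {Hold, Wait, Sync, Init, Done, Ack}; Z2 = {Hold, Wait, Sync, Done, Ack}; fixed.
Sat(AG (EF (crit | valid))) = {Hold, Wait, Sync, Done, Ack}
Send ∉ Sat(AG (EF (crit | valid))) = {Hold, Wait, Sync, Done, Ack}, so the formula does not hold at Send.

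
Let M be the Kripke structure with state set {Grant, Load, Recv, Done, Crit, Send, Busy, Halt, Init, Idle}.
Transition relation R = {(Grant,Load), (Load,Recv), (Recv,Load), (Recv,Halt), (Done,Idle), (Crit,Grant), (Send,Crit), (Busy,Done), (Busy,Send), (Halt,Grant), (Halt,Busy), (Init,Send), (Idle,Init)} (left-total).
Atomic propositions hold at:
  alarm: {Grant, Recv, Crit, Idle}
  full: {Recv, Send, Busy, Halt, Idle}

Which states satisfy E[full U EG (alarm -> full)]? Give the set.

{Load, Recv}

Sat(alarm -> full) = {Load, Recv, Done, Send, Busy, Halt, Init, Idle}
EG (alarm -> full): greatest fixpoint, start Z0 = {Load, Recv, Done, Send, Busy, Halt, Init, Idle}, keep only states in Sat with some successor in Z. Z1 = {Load, Recv, Done, Busy, Halt, Init, Idle}; Z2 = {Load, Recv, Done, Busy, Halt, Idle}; Z3 = {Load, Recv, Done, Busy, Halt}; Z4 = {Load, Recv, Busy, Halt}; Z5 = {Load, Recv, Halt}; Z6 = {Load, Recv}; fixed.
Sat(EG (alarm -> full)) = {Load, Recv}
E[full U EG (alarm -> full)]: least fixpoint, start Z0 = Sat(EG (alarm -> full)) = {Load, Recv}, add states in Sat(full) with some successor in Z. Already a fixed point.
Sat(E[full U EG (alarm -> full)]) = {Load, Recv}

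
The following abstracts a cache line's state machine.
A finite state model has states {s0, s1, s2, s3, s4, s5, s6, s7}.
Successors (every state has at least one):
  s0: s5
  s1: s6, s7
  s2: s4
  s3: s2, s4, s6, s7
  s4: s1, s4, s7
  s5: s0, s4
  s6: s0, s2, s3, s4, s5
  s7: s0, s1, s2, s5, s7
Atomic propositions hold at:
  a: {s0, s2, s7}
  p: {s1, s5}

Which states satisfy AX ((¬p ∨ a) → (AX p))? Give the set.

{s0}

Sat(¬p) = {s0, s2, s3, s4, s6, s7}
Sat(¬p ∨ a) = {s0, s2, s3, s4, s6, s7}
Sat(AX p) = {s : every successor in {s1, s5}} = {s0}
Sat((¬p ∨ a) → (AX p)) = {s0, s1, s5}
Sat(AX ((¬p ∨ a) → (AX p))) = {s : every successor in {s0, s1, s5}} = {s0}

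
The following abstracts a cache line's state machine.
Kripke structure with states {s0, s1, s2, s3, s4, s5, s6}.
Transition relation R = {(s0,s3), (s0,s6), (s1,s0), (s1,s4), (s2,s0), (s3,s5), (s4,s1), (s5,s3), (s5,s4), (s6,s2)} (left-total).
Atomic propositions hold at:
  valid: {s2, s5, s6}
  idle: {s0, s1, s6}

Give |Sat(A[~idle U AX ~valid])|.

5

Sat(~idle) = {s2, s3, s4, s5}
Sat(~valid) = {s0, s1, s3, s4}
Sat(AX ~valid) = {s : every successor in {s0, s1, s3, s4}} = {s1, s2, s4, s5}
A[~idle U AX ~valid]: least fixpoint, start Z0 = Sat(AX ~valid) = {s1, s2, s4, s5}, add states in Sat(~idle) with every successor in Z. Z1 = {s1, s2, s3, s4, s5}; fixed.
Sat(A[~idle U AX ~valid]) = {s1, s2, s3, s4, s5}
|Sat(A[~idle U AX ~valid])| = |{s1, s2, s3, s4, s5}| = 5.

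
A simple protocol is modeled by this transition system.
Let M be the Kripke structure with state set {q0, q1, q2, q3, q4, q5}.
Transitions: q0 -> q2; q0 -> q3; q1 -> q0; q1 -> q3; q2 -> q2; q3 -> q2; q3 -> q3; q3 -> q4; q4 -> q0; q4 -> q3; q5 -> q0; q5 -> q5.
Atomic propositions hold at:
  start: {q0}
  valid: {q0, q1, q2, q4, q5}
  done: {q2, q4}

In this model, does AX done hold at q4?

Sat(AX done) = {s : every successor in {q2, q4}} = {q2}
q4 ∉ Sat(AX done) = {q2}, so the formula does not hold at q4.

No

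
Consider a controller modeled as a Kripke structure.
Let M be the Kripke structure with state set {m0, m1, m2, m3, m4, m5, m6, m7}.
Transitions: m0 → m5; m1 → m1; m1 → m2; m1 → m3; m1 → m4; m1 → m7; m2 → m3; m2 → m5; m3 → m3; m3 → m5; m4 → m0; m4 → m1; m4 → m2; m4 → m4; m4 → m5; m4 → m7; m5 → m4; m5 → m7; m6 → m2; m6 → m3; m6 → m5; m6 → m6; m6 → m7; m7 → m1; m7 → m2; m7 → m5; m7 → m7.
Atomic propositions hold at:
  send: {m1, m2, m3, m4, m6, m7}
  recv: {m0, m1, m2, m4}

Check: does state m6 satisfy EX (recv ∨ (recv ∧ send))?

Sat(recv ∧ send) = {m1, m2, m4}
Sat(recv ∨ (recv ∧ send)) = {m0, m1, m2, m4}
Sat(EX (recv ∨ (recv ∧ send))) = {s : some successor in {m0, m1, m2, m4}} = {m1, m4, m5, m6, m7}
m6 ∈ Sat(EX (recv ∨ (recv ∧ send))) = {m1, m4, m5, m6, m7}, so the formula holds at m6.

Yes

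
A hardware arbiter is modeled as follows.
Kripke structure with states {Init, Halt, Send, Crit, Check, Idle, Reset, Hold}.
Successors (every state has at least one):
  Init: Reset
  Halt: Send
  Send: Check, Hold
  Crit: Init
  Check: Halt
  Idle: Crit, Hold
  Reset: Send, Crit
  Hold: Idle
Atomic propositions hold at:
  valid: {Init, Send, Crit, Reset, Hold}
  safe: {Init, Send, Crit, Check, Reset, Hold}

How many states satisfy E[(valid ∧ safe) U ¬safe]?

Sat(valid ∧ safe) = {Init, Send, Crit, Reset, Hold}
Sat(¬safe) = {Halt, Idle}
E[(valid ∧ safe) U ¬safe]: least fixpoint, start Z0 = Sat(¬safe) = {Halt, Idle}, add states in Sat(valid ∧ safe) with some successor in Z. Z1 = {Halt, Idle, Hold}; Z2 = {Halt, Send, Idle, Hold}; Z3 = {Halt, Send, Idle, Reset, Hold}; Z4 = {Init, Halt, Send, Idle, Reset, Hold}; Z5 = {Init, Halt, Send, Crit, Idle, Reset, Hold}; fixed.
Sat(E[(valid ∧ safe) U ¬safe]) = {Init, Halt, Send, Crit, Idle, Reset, Hold}
|Sat(E[(valid ∧ safe) U ¬safe])| = |{Init, Halt, Send, Crit, Idle, Reset, Hold}| = 7.

7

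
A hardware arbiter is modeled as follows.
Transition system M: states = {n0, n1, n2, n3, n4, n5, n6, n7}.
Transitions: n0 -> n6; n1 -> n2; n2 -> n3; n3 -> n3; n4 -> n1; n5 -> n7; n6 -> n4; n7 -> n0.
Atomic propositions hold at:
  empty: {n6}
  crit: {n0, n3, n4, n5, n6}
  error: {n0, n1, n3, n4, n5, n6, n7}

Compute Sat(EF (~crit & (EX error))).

{n0, n1, n2, n4, n5, n6, n7}

Sat(~crit) = {n1, n2, n7}
Sat(EX error) = {s : some successor in {n0, n1, n3, n4, n5, n6, n7}} = {n0, n2, n3, n4, n5, n6, n7}
Sat(~crit & (EX error)) = {n2, n7}
EF (~crit & (EX error)): least fixpoint, start Z0 = {n2, n7}, add states with some successor in Z. Z1 = {n1, n2, n5, n7}; Z2 = {n1, n2, n4, n5, n7}; Z3 = {n1, n2, n4, n5, n6, n7}; Z4 = {n0, n1, n2, n4, n5, n6, n7}; fixed.
Sat(EF (~crit & (EX error))) = {n0, n1, n2, n4, n5, n6, n7}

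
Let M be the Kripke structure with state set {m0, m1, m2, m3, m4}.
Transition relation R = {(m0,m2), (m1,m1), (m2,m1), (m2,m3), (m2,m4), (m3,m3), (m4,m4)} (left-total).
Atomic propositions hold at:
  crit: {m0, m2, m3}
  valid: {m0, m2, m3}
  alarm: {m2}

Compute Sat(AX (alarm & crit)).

Sat(alarm & crit) = {m2}
Sat(AX (alarm & crit)) = {s : every successor in {m2}} = {m0}

{m0}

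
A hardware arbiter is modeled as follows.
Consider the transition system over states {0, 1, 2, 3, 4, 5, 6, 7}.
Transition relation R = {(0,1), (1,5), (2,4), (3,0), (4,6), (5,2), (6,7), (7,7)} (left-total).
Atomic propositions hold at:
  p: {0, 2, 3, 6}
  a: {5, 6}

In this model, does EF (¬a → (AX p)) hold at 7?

Sat(¬a) = {0, 1, 2, 3, 4, 7}
Sat(AX p) = {s : every successor in {0, 2, 3, 6}} = {3, 4, 5}
Sat(¬a → (AX p)) = {3, 4, 5, 6}
EF (¬a → (AX p)): least fixpoint, start Z0 = {3, 4, 5, 6}, add states with some successor in Z. Z1 = {1, 2, 3, 4, 5, 6}; Z2 = {0, 1, 2, 3, 4, 5, 6}; fixed.
Sat(EF (¬a → (AX p))) = {0, 1, 2, 3, 4, 5, 6}
7 ∉ Sat(EF (¬a → (AX p))) = {0, 1, 2, 3, 4, 5, 6}, so the formula does not hold at 7.

No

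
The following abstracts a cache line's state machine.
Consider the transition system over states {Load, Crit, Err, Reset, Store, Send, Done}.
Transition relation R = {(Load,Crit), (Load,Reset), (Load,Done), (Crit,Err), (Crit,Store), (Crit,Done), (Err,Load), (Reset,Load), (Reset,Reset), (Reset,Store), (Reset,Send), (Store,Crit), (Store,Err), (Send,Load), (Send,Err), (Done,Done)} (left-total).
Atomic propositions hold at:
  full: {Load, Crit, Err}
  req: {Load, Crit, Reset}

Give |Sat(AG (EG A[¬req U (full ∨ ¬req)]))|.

Sat(¬req) = {Err, Store, Send, Done}
Sat(full ∨ ¬req) = {Load, Crit, Err, Store, Send, Done}
A[¬req U (full ∨ ¬req)]: least fixpoint, start Z0 = Sat((full ∨ ¬req)) = {Load, Crit, Err, Store, Send, Done}, add states in Sat(¬req) with every successor in Z. Already a fixed point.
Sat(A[¬req U (full ∨ ¬req)]) = {Load, Crit, Err, Store, Send, Done}
EG A[¬req U (full ∨ ¬req)]: greatest fixpoint, start Z0 = {Load, Crit, Err, Store, Send, Done}, keep only states in Sat with some successor in Z. Already a fixed point.
Sat(EG A[¬req U (full ∨ ¬req)]) = {Load, Crit, Err, Store, Send, Done}
AG (EG A[¬req U (full ∨ ¬req)]): greatest fixpoint, start Z0 = {Load, Crit, Err, Store, Send, Done}, keep only states in Sat with every successor in Z. Z1 = {Crit, Err, Store, Send, Done}; Z2 = {Crit, Store, Done}; Z3 = {Done}; fixed.
Sat(AG (EG A[¬req U (full ∨ ¬req)])) = {Done}
|Sat(AG (EG A[¬req U (full ∨ ¬req)]))| = |{Done}| = 1.

1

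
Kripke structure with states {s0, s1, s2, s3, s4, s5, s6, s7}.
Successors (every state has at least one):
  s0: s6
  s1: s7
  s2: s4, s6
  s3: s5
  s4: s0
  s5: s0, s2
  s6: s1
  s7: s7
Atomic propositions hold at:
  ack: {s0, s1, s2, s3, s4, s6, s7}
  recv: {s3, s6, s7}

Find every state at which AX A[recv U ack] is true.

A[recv U ack]: least fixpoint, start Z0 = Sat(ack) = {s0, s1, s2, s3, s4, s6, s7}, add states in Sat(recv) with every successor in Z. Already a fixed point.
Sat(A[recv U ack]) = {s0, s1, s2, s3, s4, s6, s7}
Sat(AX A[recv U ack]) = {s : every successor in {s0, s1, s2, s3, s4, s6, s7}} = {s0, s1, s2, s4, s5, s6, s7}

{s0, s1, s2, s4, s5, s6, s7}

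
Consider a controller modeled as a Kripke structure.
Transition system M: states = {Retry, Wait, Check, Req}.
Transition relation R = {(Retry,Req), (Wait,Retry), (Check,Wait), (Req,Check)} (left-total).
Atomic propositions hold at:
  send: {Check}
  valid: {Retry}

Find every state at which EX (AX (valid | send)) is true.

Sat(valid | send) = {Retry, Check}
Sat(AX (valid | send)) = {s : every successor in {Retry, Check}} = {Wait, Req}
Sat(EX (AX (valid | send))) = {s : some successor in {Wait, Req}} = {Retry, Check}

{Retry, Check}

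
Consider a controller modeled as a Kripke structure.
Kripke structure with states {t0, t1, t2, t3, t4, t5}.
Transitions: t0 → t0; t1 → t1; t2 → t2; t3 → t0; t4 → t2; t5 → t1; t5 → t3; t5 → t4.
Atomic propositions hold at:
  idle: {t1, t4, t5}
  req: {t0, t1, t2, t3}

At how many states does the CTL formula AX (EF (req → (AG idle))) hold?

1

AG idle: greatest fixpoint, start Z0 = {t1, t4, t5}, keep only states in Sat with every successor in Z. Z1 = {t1}; fixed.
Sat(AG idle) = {t1}
Sat(req → (AG idle)) = {t1, t4, t5}
EF (req → (AG idle)): least fixpoint, start Z0 = {t1, t4, t5}, add states with some successor in Z. Already a fixed point.
Sat(EF (req → (AG idle))) = {t1, t4, t5}
Sat(AX (EF (req → (AG idle)))) = {s : every successor in {t1, t4, t5}} = {t1}
|Sat(AX (EF (req → (AG idle))))| = |{t1}| = 1.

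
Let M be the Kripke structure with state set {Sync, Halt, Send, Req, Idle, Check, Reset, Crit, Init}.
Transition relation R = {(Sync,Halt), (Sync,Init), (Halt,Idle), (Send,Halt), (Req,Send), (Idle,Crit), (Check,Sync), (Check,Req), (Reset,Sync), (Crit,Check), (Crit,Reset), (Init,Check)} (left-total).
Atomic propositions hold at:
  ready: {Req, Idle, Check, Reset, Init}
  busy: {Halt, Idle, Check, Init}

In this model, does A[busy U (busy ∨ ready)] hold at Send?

Sat(busy ∨ ready) = {Halt, Req, Idle, Check, Reset, Init}
A[busy U (busy ∨ ready)]: least fixpoint, start Z0 = Sat((busy ∨ ready)) = {Halt, Req, Idle, Check, Reset, Init}, add states in Sat(busy) with every successor in Z. Already a fixed point.
Sat(A[busy U (busy ∨ ready)]) = {Halt, Req, Idle, Check, Reset, Init}
Send ∉ Sat(A[busy U (busy ∨ ready)]) = {Halt, Req, Idle, Check, Reset, Init}, so the formula does not hold at Send.

No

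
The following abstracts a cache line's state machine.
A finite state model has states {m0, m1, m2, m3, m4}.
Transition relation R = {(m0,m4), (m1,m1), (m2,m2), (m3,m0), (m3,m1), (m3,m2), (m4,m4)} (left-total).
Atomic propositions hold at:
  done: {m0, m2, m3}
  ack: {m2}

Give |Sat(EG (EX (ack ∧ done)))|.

Sat(ack ∧ done) = {m2}
Sat(EX (ack ∧ done)) = {s : some successor in {m2}} = {m2, m3}
EG (EX (ack ∧ done)): greatest fixpoint, start Z0 = {m2, m3}, keep only states in Sat with some successor in Z. Already a fixed point.
Sat(EG (EX (ack ∧ done))) = {m2, m3}
|Sat(EG (EX (ack ∧ done)))| = |{m2, m3}| = 2.

2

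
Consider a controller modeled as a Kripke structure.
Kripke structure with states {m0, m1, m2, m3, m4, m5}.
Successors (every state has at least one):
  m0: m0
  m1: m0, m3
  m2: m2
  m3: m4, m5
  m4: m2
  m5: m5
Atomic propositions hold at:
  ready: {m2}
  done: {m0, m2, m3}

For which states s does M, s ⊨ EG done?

EG done: greatest fixpoint, start Z0 = {m0, m2, m3}, keep only states in Sat with some successor in Z. Z1 = {m0, m2}; fixed.
Sat(EG done) = {m0, m2}

{m0, m2}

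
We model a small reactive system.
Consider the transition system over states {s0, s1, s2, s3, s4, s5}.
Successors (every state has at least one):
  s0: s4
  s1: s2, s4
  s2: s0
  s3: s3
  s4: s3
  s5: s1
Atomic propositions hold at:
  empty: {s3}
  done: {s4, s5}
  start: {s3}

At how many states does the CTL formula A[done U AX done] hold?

1

Sat(AX done) = {s : every successor in {s4, s5}} = {s0}
A[done U AX done]: least fixpoint, start Z0 = Sat(AX done) = {s0}, add states in Sat(done) with every successor in Z. Already a fixed point.
Sat(A[done U AX done]) = {s0}
|Sat(A[done U AX done])| = |{s0}| = 1.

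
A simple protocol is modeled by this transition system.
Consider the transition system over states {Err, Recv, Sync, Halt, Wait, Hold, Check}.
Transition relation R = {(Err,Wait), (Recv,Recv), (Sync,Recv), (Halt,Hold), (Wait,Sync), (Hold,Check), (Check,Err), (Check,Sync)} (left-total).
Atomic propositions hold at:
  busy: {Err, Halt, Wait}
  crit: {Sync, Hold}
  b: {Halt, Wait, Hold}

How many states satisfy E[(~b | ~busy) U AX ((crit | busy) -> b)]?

6

Sat(~b) = {Err, Recv, Sync, Check}
Sat(~busy) = {Recv, Sync, Hold, Check}
Sat(~b | ~busy) = {Err, Recv, Sync, Hold, Check}
Sat(crit | busy) = {Err, Sync, Halt, Wait, Hold}
Sat((crit | busy) -> b) = {Recv, Halt, Wait, Hold, Check}
Sat(AX ((crit | busy) -> b)) = {s : every successor in {Recv, Halt, Wait, Hold, Check}} = {Err, Recv, Sync, Halt, Hold}
E[(~b | ~busy) U AX ((crit | busy) -> b)]: least fixpoint, start Z0 = Sat(AX ((crit | busy) -> b)) = {Err, Recv, Sync, Halt, Hold}, add states in Sat(~b | ~busy) with some successor in Z. Z1 = {Err, Recv, Sync, Halt, Hold, Check}; fixed.
Sat(E[(~b | ~busy) U AX ((crit | busy) -> b)]) = {Err, Recv, Sync, Halt, Hold, Check}
|Sat(E[(~b | ~busy) U AX ((crit | busy) -> b)])| = |{Err, Recv, Sync, Halt, Hold, Check}| = 6.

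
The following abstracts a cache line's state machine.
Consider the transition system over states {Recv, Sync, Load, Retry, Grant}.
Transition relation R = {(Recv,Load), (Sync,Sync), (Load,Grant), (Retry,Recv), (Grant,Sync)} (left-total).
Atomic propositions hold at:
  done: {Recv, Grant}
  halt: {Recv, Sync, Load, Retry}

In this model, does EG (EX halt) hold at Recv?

No

Sat(EX halt) = {s : some successor in {Recv, Sync, Load, Retry}} = {Recv, Sync, Retry, Grant}
EG (EX halt): greatest fixpoint, start Z0 = {Recv, Sync, Retry, Grant}, keep only states in Sat with some successor in Z. Z1 = {Sync, Retry, Grant}; Z2 = {Sync, Grant}; fixed.
Sat(EG (EX halt)) = {Sync, Grant}
Recv ∉ Sat(EG (EX halt)) = {Sync, Grant}, so the formula does not hold at Recv.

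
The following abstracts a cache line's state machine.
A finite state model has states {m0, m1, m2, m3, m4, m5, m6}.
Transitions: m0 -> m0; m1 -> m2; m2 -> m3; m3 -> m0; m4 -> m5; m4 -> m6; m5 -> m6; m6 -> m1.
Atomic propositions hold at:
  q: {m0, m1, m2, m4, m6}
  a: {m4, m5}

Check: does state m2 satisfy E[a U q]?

E[a U q]: least fixpoint, start Z0 = Sat(q) = {m0, m1, m2, m4, m6}, add states in Sat(a) with some successor in Z. Z1 = {m0, m1, m2, m4, m5, m6}; fixed.
Sat(E[a U q]) = {m0, m1, m2, m4, m5, m6}
m2 ∈ Sat(E[a U q]) = {m0, m1, m2, m4, m5, m6}, so the formula holds at m2.

Yes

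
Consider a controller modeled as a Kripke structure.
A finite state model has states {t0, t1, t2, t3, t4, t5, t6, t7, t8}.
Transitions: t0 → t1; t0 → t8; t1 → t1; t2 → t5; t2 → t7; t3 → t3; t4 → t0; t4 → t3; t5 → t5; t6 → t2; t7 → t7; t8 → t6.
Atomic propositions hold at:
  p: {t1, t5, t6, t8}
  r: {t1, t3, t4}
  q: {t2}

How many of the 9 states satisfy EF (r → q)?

Sat(r → q) = {t0, t2, t5, t6, t7, t8}
EF (r → q): least fixpoint, start Z0 = {t0, t2, t5, t6, t7, t8}, add states with some successor in Z. Z1 = {t0, t2, t4, t5, t6, t7, t8}; fixed.
Sat(EF (r → q)) = {t0, t2, t4, t5, t6, t7, t8}
|Sat(EF (r → q))| = |{t0, t2, t4, t5, t6, t7, t8}| = 7.

7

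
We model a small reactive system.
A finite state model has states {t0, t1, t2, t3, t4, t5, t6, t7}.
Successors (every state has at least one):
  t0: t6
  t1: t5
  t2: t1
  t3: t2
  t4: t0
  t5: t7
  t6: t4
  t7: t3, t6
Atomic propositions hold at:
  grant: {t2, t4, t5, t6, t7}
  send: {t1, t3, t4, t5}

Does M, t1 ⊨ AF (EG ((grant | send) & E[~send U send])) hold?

Sat(grant | send) = {t1, t2, t3, t4, t5, t6, t7}
Sat(~send) = {t0, t2, t6, t7}
E[~send U send]: least fixpoint, start Z0 = Sat(send) = {t1, t3, t4, t5}, add states in Sat(~send) with some successor in Z. Z1 = {t1, t2, t3, t4, t5, t6, t7}; Z2 = {t0, t1, t2, t3, t4, t5, t6, t7}; fixed.
Sat(E[~send U send]) = {t0, t1, t2, t3, t4, t5, t6, t7}
Sat((grant | send) & E[~send U send]) = {t1, t2, t3, t4, t5, t6, t7}
EG ((grant | send) & E[~send U send]): greatest fixpoint, start Z0 = {t1, t2, t3, t4, t5, t6, t7}, keep only states in Sat with some successor in Z. Z1 = {t1, t2, t3, t5, t6, t7}; Z2 = {t1, t2, t3, t5, t7}; fixed.
Sat(EG ((grant | send) & E[~send U send])) = {t1, t2, t3, t5, t7}
AF (EG ((grant | send) & E[~send U send])): least fixpoint, start Z0 = {t1, t2, t3, t5, t7}, add states with every successor in Z. Already a fixed point.
Sat(AF (EG ((grant | send) & E[~send U send]))) = {t1, t2, t3, t5, t7}
t1 ∈ Sat(AF (EG ((grant | send) & E[~send U send]))) = {t1, t2, t3, t5, t7}, so the formula holds at t1.

Yes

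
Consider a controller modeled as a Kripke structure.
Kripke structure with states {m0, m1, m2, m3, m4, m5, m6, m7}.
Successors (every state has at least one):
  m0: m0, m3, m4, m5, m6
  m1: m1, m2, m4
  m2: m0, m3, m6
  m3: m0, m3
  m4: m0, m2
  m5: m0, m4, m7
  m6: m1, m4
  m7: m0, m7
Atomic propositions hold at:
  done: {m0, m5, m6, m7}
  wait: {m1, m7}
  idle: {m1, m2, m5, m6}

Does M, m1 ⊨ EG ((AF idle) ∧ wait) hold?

Yes

AF idle: least fixpoint, start Z0 = {m1, m2, m5, m6}, add states with every successor in Z. Already a fixed point.
Sat(AF idle) = {m1, m2, m5, m6}
Sat((AF idle) ∧ wait) = {m1}
EG ((AF idle) ∧ wait): greatest fixpoint, start Z0 = {m1}, keep only states in Sat with some successor in Z. Already a fixed point.
Sat(EG ((AF idle) ∧ wait)) = {m1}
m1 ∈ Sat(EG ((AF idle) ∧ wait)) = {m1}, so the formula holds at m1.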